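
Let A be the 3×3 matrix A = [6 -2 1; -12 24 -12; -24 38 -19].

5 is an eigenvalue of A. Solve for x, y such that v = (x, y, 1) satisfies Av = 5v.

-1, 0

We need (A - 5I)v = 0.
A - 5I = [[1, -2, 1], [-12, 19, -12], [-24, 38, -24]].
Row 1: (1)·x + (-2)·y + (1)·1 = 0
Row 2: (-12)·x + (19)·y + (-12)·1 = 0
Row 3: (-24)·x + (38)·y + (-24)·1 = 0
Solving gives x = -1, y = 0.
Check: A·(-1, 0, 1) = (-5, 0, 5) = 5·(-1, 0, 1).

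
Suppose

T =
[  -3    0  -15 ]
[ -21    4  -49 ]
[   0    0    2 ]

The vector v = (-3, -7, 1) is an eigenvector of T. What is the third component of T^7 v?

First find the eigenvalue: Tv = (-6, -14, 2) = 2·(-3, -7, 1), so λ = 2.
Then T^7 v = λ^7·v = 2^7·(-3, -7, 1) = 128·(-3, -7, 1) = (-384, -896, 128).

128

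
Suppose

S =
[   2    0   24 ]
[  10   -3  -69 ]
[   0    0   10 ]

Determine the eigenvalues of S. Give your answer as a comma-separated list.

-3, 2, 10

The characteristic polynomial is p(s) = det(sI - S).
Cofactor expansion gives p(s) = s^3 - 9s^2 - 16s + 60.
Try s = 2: p(2) = 0, so 2 is a root.
Factor out (s - 2): p(s) = (s - 2)·(s^2 - 7s - 30).
The quadratic factors as (s + 3)·(s - 10).
Eigenvalues: -3, 2, 10.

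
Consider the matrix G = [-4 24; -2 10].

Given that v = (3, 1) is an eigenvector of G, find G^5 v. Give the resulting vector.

(3072, 1024)

First find the eigenvalue: Gv = (12, 4) = 4·(3, 1), so λ = 4.
Then G^5 v = λ^5·v = 4^5·(3, 1) = 1024·(3, 1) = (3072, 1024).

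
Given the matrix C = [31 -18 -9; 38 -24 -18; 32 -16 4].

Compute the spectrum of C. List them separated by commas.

-5, 4, 12

The characteristic polynomial is p(s) = det(sI - C).
Expanding along the first row, p(s) = s^3 - 11s^2 - 32s + 240.
Since p(4) = 0, s = 4 is a root.
Dividing by (s - 4) leaves s^2 - 7s - 60.
The quadratic factors as (s + 5)·(s - 12).
Eigenvalues: -5, 4, 12.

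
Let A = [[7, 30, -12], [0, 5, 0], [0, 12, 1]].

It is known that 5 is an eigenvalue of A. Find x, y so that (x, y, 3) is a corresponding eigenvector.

3, 1

We need (A - 5I)v = 0.
A - 5I = [[2, 30, -12], [0, 0, 0], [0, 12, -4]].
Row 1: (2)·x + (30)·y + (-12)·3 = 0
Row 2: (0)·x + (0)·y + (0)·3 = 0
Row 3: (0)·x + (12)·y + (-4)·3 = 0
Solving gives x = 3, y = 1.
Check: A·(3, 1, 3) = (15, 5, 15) = 5·(3, 1, 3).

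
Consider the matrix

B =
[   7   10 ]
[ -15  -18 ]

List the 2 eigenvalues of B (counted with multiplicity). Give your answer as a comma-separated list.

-8, -3

det(B - lambda·I) = (7 - lambda)(-18 - lambda) - (10)·(-15) = lambda^2 + 11·lambda + 24.
This factors as (lambda + 8)·(lambda + 3) = 0.
Eigenvalues: -8, -3.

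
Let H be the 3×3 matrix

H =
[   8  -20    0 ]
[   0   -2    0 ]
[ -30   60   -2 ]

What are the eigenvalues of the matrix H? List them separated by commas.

Set up det(tI - H) = 0.
Expanding along the first row, p(t) = t^3 - 4t^2 - 28t - 32.
Since p(-2) = 0, t = -2 is a root.
Dividing by (t + 2) leaves t^2 - 6t - 16.
The quadratic factors as (t + 2)·(t - 8).
Eigenvalues: -2, -2, 8.

-2, -2, 8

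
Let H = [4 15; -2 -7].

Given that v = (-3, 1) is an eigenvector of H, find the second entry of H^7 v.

First find the eigenvalue: Hv = (3, -1) = -1·(-3, 1), so λ = -1.
Then H^7 v = λ^7·v = (-1)^7·(-3, 1) = -1·(-3, 1) = (3, -1).

-1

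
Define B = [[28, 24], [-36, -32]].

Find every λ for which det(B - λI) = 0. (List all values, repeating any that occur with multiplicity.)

det(B - lambda·I) = (28 - lambda)(-32 - lambda) - (24)·(-36) = lambda^2 + 4·lambda - 32.
This factors as (lambda + 8)·(lambda - 4) = 0.
Eigenvalues: -8, 4.

-8, 4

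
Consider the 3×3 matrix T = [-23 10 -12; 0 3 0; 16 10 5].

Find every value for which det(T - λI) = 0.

-11, -7, 3

Compute the characteristic polynomial p(λ) = det(λI - T).
Cofactor expansion gives p(λ) = λ^3 + 15λ^2 + 23λ - 231.
Rational-root test: λ = -11 gives p(-11) = 0.
Factor out (λ + 11): p(λ) = (λ + 11)·(λ^2 + 4λ - 21).
The quadratic factors as (λ + 7)·(λ - 3).
Eigenvalues: -11, -7, 3.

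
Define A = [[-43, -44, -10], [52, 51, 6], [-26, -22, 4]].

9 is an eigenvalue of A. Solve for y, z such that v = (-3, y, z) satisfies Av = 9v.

We need (A - 9I)v = 0.
A - 9I = [[-52, -44, -10], [52, 42, 6], [-26, -22, -5]].
Row 1: (-52)·-3 + (-44)·y + (-10)·z = 0
Row 2: (52)·-3 + (42)·y + (6)·z = 0
Row 3: (-26)·-3 + (-22)·y + (-5)·z = 0
Solving gives y = 4, z = -2.
Check: A·(-3, 4, -2) = (-27, 36, -18) = 9·(-3, 4, -2).

4, -2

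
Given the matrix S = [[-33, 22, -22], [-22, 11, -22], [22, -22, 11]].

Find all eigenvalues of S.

-11, -11, 11

Compute the characteristic polynomial p(λ) = det(λI - S).
Expanding along the first row, p(λ) = λ^3 + 11λ^2 - 121λ - 1331.
Since p(-11) = 0, λ = -11 is a root.
Dividing by (λ + 11) leaves λ^2 - 121.
The quadratic factors as (λ + 11)·(λ - 11).
Eigenvalues: -11, -11, 11.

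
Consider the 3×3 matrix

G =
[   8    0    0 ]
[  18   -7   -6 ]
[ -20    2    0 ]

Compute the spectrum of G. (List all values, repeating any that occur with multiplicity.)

The characteristic polynomial is p(lambda) = det(lambda·I - G).
Cofactor expansion gives p(lambda) = lambda^3 - lambda^2 - 44·lambda - 96.
Try lambda = -3: p(-3) = 0, so -3 is a root.
Factor out (lambda + 3): p(lambda) = (lambda + 3)·(lambda^2 - 4·lambda - 32).
The quadratic factors as (lambda + 4)·(lambda - 8).
Eigenvalues: -4, -3, 8.

-4, -3, 8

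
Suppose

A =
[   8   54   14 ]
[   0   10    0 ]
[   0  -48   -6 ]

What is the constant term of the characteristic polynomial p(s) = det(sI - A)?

p(0) = det(0·I − A) = det(−A) = (−1)^3·det(A).
det(A) = -480, so p(0) = 480.

480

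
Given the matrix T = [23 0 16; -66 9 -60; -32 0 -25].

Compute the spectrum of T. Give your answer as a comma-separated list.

-9, 7, 9

Compute the characteristic polynomial p(lambda) = det(lambda·I - T).
Expanding the 3×3 determinant: p(lambda) = lambda^3 - 7·lambda^2 - 81·lambda + 567.
Try lambda = 7: p(7) = 0, so 7 is a root.
Factor out (lambda - 7): p(lambda) = (lambda - 7)·(lambda^2 - 81).
The quadratic factors as (lambda + 9)·(lambda - 9).
Eigenvalues: -9, 7, 9.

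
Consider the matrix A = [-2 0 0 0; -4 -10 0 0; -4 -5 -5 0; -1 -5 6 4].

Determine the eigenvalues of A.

A is lower triangular, so its eigenvalues are the diagonal entries.
Diagonal: -2, -10, -5, 4.

-10, -5, -2, 4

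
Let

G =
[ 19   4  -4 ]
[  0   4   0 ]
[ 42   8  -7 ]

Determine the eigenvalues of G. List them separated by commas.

4, 5, 7

Compute the characteristic polynomial p(lambda) = det(lambda·I - G).
Cofactor expansion gives p(lambda) = lambda^3 - 16·lambda^2 + 83·lambda - 140.
Since p(5) = 0, lambda = 5 is a root.
Dividing by (lambda - 5) leaves lambda^2 - 11·lambda + 28.
The quadratic factors as (lambda - 4)·(lambda - 7).
Eigenvalues: 4, 5, 7.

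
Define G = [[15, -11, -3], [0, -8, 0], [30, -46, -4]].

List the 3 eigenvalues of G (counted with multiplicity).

The characteristic polynomial is p(lambda) = det(lambda·I - G).
Expanding along the first row, p(lambda) = lambda^3 - 3·lambda^2 - 58·lambda + 240.
Try lambda = -8: p(-8) = 0, so -8 is a root.
Factor out (lambda + 8): p(lambda) = (lambda + 8)·(lambda^2 - 11·lambda + 30).
The quadratic factors as (lambda - 5)·(lambda - 6).
Eigenvalues: -8, 5, 6.

-8, 5, 6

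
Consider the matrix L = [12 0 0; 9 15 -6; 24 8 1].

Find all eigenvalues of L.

7, 9, 12

Compute the characteristic polynomial p(λ) = det(λI - L).
Expanding the 3×3 determinant: p(λ) = λ^3 - 28λ^2 + 255λ - 756.
Since p(7) = 0, λ = 7 is a root.
Dividing by (λ - 7) leaves λ^2 - 21λ + 108.
The quadratic factors as (λ - 9)·(λ - 12).
Eigenvalues: 7, 9, 12.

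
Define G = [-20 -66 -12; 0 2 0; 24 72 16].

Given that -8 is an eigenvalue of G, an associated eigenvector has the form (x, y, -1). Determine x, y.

1, 0

We need (G + 8I)v = 0.
G + 8I = [[-12, -66, -12], [0, 10, 0], [24, 72, 24]].
Row 1: (-12)·x + (-66)·y + (-12)·-1 = 0
Row 2: (0)·x + (10)·y + (0)·-1 = 0
Row 3: (24)·x + (72)·y + (24)·-1 = 0
Solving gives x = 1, y = 0.
Check: G·(1, 0, -1) = (-8, 0, 8) = -8·(1, 0, -1).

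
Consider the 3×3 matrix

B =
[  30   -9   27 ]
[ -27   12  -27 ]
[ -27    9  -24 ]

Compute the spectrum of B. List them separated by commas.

Set up det(μI - B) = 0.
Cofactor expansion gives p(μ) = μ^3 - 18μ^2 + 81μ - 108.
Try μ = 3: p(3) = 0, so 3 is a root.
Factor out (μ - 3): p(μ) = (μ - 3)·(μ^2 - 15μ + 36).
The quadratic factors as (μ - 3)·(μ - 12).
Eigenvalues: 3, 3, 12.

3, 3, 12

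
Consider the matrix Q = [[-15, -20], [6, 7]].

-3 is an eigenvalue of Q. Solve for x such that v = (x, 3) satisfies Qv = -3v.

We need (Q + 3I)v = 0.
Q + 3I = [[-12, -20], [6, 10]].
Row 1: (-12)·x + (-20)·3 = 0
Row 2: (6)·x + (10)·3 = 0
Solving gives x = -5.
Check: Q·(-5, 3) = (15, -9) = -3·(-5, 3).

-5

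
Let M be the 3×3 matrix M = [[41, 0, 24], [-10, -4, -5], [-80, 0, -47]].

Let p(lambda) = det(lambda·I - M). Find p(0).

p(0) = det(0·I − M) = det(−M) = (−1)^3·det(M).
det(M) = 28, so p(0) = -28.

-28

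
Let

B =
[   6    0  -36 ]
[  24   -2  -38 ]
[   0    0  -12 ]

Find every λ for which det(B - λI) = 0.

Set up det(μI - B) = 0.
Expanding along the first row, p(μ) = μ^3 + 8μ^2 - 60μ - 144.
Since p(6) = 0, μ = 6 is a root.
Factor out (μ - 6): p(μ) = (μ - 6)·(μ^2 + 14μ + 24).
The quadratic factors as (μ + 12)·(μ + 2).
Eigenvalues: -12, -2, 6.

-12, -2, 6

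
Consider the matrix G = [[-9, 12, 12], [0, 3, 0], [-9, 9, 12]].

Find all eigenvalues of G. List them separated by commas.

0, 3, 3

Set up det(rI - G) = 0.
Cofactor expansion gives p(r) = r^3 - 6r^2 + 9r.
Rational-root test: r = 3 gives p(3) = 0.
Dividing by (r - 3) leaves r^2 - 3r.
The quadratic factors as r·(r - 3).
Eigenvalues: 0, 3, 3.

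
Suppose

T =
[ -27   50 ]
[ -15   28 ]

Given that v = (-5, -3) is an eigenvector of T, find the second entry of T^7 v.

First find the eigenvalue: Tv = (-15, -9) = 3·(-5, -3), so λ = 3.
Then T^7 v = λ^7·v = 3^7·(-5, -3) = 2187·(-5, -3) = (-10935, -6561).

-6561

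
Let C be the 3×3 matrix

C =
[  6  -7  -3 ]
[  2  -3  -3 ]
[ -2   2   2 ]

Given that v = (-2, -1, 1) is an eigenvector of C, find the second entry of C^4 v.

-256

First find the eigenvalue: Cv = (-8, -4, 4) = 4·(-2, -1, 1), so λ = 4.
Then C^4 v = λ^4·v = 4^4·(-2, -1, 1) = 256·(-2, -1, 1) = (-512, -256, 256).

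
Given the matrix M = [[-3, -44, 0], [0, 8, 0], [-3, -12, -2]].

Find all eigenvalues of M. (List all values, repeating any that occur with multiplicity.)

-3, -2, 8

The characteristic polynomial is p(s) = det(sI - M).
Cofactor expansion gives p(s) = s^3 - 3s^2 - 34s - 48.
Try s = -3: p(-3) = 0, so -3 is a root.
Factor out (s + 3): p(s) = (s + 3)·(s^2 - 6s - 16).
The quadratic factors as (s + 2)·(s - 8).
Eigenvalues: -3, -2, 8.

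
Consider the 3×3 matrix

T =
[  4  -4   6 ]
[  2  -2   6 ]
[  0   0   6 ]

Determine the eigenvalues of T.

Compute the characteristic polynomial p(λ) = det(λI - T).
Expanding the 3×3 determinant: p(λ) = λ^3 - 8λ^2 + 12λ.
Try λ = 2: p(2) = 0, so 2 is a root.
Factor out (λ - 2): p(λ) = (λ - 2)·(λ^2 - 6λ).
The quadratic factors as λ·(λ - 6).
Eigenvalues: 0, 2, 6.

0, 2, 6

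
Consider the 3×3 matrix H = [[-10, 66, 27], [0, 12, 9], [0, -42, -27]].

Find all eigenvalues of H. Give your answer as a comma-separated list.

Set up det(sI - H) = 0.
Cofactor expansion gives p(s) = s^3 + 25s^2 + 204s + 540.
Try s = -6: p(-6) = 0, so -6 is a root.
Dividing by (s + 6) leaves s^2 + 19s + 90.
The quadratic factors as (s + 10)·(s + 9).
Eigenvalues: -10, -9, -6.

-10, -9, -6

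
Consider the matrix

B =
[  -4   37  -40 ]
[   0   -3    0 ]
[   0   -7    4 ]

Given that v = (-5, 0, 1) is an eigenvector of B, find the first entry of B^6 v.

First find the eigenvalue: Bv = (-20, 0, 4) = 4·(-5, 0, 1), so λ = 4.
Then B^6 v = λ^6·v = 4^6·(-5, 0, 1) = 4096·(-5, 0, 1) = (-20480, 0, 4096).

-20480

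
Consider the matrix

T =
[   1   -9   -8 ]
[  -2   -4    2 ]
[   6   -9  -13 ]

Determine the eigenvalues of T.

Compute the characteristic polynomial p(t) = det(tI - T).
Expanding the 3×3 determinant: p(t) = t^3 + 16t^2 + 83t + 140.
Since p(-5) = 0, t = -5 is a root.
Dividing by (t + 5) leaves t^2 + 11t + 28.
The quadratic factors as (t + 7)·(t + 4).
Eigenvalues: -7, -5, -4.

-7, -5, -4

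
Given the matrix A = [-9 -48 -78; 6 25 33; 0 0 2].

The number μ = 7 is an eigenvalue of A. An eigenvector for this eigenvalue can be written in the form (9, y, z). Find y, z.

-3, 0

We need (A - 7I)v = 0.
A - 7I = [[-16, -48, -78], [6, 18, 33], [0, 0, -5]].
Row 1: (-16)·9 + (-48)·y + (-78)·z = 0
Row 2: (6)·9 + (18)·y + (33)·z = 0
Row 3: (0)·9 + (0)·y + (-5)·z = 0
Solving gives y = -3, z = 0.
Check: A·(9, -3, 0) = (63, -21, 0) = 7·(9, -3, 0).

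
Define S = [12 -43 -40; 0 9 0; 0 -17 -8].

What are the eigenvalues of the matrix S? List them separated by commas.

The characteristic polynomial is p(r) = det(rI - S).
Expanding along the first row, p(r) = r^3 - 13r^2 - 60r + 864.
Since p(-8) = 0, r = -8 is a root.
Factor out (r + 8): p(r) = (r + 8)·(r^2 - 21r + 108).
The quadratic factors as (r - 9)·(r - 12).
Eigenvalues: -8, 9, 12.

-8, 9, 12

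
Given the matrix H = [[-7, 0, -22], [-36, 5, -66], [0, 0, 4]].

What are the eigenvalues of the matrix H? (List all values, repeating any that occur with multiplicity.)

Set up det(λI - H) = 0.
Expanding the 3×3 determinant: p(λ) = λ^3 - 2λ^2 - 43λ + 140.
Since p(4) = 0, λ = 4 is a root.
Dividing by (λ - 4) leaves λ^2 + 2λ - 35.
The quadratic factors as (λ + 7)·(λ - 5).
Eigenvalues: -7, 4, 5.

-7, 4, 5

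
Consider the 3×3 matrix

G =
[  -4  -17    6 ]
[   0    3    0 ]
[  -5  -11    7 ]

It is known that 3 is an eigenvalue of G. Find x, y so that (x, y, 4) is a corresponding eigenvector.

1, 1

We need (G - 3I)v = 0.
G - 3I = [[-7, -17, 6], [0, 0, 0], [-5, -11, 4]].
Row 1: (-7)·x + (-17)·y + (6)·4 = 0
Row 2: (0)·x + (0)·y + (0)·4 = 0
Row 3: (-5)·x + (-11)·y + (4)·4 = 0
Solving gives x = 1, y = 1.
Check: G·(1, 1, 4) = (3, 3, 12) = 3·(1, 1, 4).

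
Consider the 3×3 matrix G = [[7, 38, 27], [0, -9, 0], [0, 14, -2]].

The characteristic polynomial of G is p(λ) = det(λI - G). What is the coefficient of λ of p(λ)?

p(λ) = λ^3 + 4λ^2 - 59λ - 126.
The coefficient of λ is -59.

-59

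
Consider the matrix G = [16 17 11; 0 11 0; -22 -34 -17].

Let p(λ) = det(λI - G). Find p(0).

330

p(0) = det(0·I − G) = det(−G) = (−1)^3·det(G).
det(G) = -330, so p(0) = 330.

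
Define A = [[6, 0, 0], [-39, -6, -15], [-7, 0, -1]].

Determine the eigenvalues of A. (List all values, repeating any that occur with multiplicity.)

Set up det(μI - A) = 0.
Expanding along the first row, p(μ) = μ^3 + μ^2 - 36μ - 36.
Rational-root test: μ = -6 gives p(-6) = 0.
Dividing by (μ + 6) leaves μ^2 - 5μ - 6.
The quadratic factors as (μ + 1)·(μ - 6).
Eigenvalues: -6, -1, 6.

-6, -1, 6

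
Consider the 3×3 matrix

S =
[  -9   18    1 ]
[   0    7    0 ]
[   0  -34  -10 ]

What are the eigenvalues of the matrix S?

Compute the characteristic polynomial p(lambda) = det(lambda·I - S).
Expanding the 3×3 determinant: p(lambda) = lambda^3 + 12·lambda^2 - 43·lambda - 630.
Try lambda = 7: p(7) = 0, so 7 is a root.
Factor out (lambda - 7): p(lambda) = (lambda - 7)·(lambda^2 + 19·lambda + 90).
The quadratic factors as (lambda + 10)·(lambda + 9).
Eigenvalues: -10, -9, 7.

-10, -9, 7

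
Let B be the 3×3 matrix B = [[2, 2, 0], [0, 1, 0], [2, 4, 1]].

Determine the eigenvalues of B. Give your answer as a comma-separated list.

1, 1, 2

Set up det(lambda·I - B) = 0.
Expanding along the first row, p(lambda) = lambda^3 - 4·lambda^2 + 5·lambda - 2.
Rational-root test: lambda = 1 gives p(1) = 0.
Dividing by (lambda - 1) leaves lambda^2 - 3·lambda + 2.
The quadratic factors as (lambda - 1)·(lambda - 2).
Eigenvalues: 1, 1, 2.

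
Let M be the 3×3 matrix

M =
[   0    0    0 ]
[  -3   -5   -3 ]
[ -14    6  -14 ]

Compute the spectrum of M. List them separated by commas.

-11, -8, 0

Set up det(tI - M) = 0.
Cofactor expansion gives p(t) = t^3 + 19t^2 + 88t.
Try t = -11: p(-11) = 0, so -11 is a root.
Factor out (t + 11): p(t) = (t + 11)·(t^2 + 8t).
The quadratic factors as (t + 8)·t.
Eigenvalues: -11, -8, 0.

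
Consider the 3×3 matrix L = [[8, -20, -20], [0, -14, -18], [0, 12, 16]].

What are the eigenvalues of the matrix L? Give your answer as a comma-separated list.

-2, 4, 8

The characteristic polynomial is p(lambda) = det(lambda·I - L).
Expanding the 3×3 determinant: p(lambda) = lambda^3 - 10·lambda^2 + 8·lambda + 64.
Rational-root test: lambda = -2 gives p(-2) = 0.
Dividing by (lambda + 2) leaves lambda^2 - 12·lambda + 32.
The quadratic factors as (lambda - 4)·(lambda - 8).
Eigenvalues: -2, 4, 8.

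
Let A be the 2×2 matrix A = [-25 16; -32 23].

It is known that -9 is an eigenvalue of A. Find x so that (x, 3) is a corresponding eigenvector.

3

We need (A + 9I)v = 0.
A + 9I = [[-16, 16], [-32, 32]].
Row 1: (-16)·x + (16)·3 = 0
Row 2: (-32)·x + (32)·3 = 0
Solving gives x = 3.
Check: A·(3, 3) = (-27, -27) = -9·(3, 3).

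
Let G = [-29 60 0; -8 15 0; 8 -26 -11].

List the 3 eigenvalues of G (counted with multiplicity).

Compute the characteristic polynomial p(μ) = det(μI - G).
Cofactor expansion gives p(μ) = μ^3 + 25μ^2 + 199μ + 495.
Since p(-11) = 0, μ = -11 is a root.
Dividing by (μ + 11) leaves μ^2 + 14μ + 45.
The quadratic factors as (μ + 9)·(μ + 5).
Eigenvalues: -11, -9, -5.

-11, -9, -5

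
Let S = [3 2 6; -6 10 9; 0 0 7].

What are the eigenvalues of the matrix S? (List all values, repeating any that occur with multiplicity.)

6, 7, 7

Set up det(sI - S) = 0.
Expanding along the first row, p(s) = s^3 - 20s^2 + 133s - 294.
Rational-root test: s = 6 gives p(6) = 0.
Dividing by (s - 6) leaves s^2 - 14s + 49.
The quadratic factor is (s - 7)^2.
Eigenvalues: 6, 7, 7.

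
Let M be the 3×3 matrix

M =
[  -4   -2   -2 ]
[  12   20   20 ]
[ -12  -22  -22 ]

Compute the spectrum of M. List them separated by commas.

-4, -2, 0

The characteristic polynomial is p(t) = det(tI - M).
Expanding the 3×3 determinant: p(t) = t^3 + 6t^2 + 8t.
Try t = -2: p(-2) = 0, so -2 is a root.
Factor out (t + 2): p(t) = (t + 2)·(t^2 + 4t).
The quadratic factors as (t + 4)·t.
Eigenvalues: -4, -2, 0.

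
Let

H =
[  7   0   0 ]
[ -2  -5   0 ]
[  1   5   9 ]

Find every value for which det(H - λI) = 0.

-5, 7, 9

H is lower triangular, so its eigenvalues are the diagonal entries.
Diagonal: 7, -5, 9.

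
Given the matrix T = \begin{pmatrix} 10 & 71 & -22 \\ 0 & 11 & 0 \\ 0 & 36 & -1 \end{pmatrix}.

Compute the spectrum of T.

Compute the characteristic polynomial p(μ) = det(μI - T).
Cofactor expansion gives p(μ) = μ^3 - 20μ^2 + 89μ + 110.
Try μ = -1: p(-1) = 0, so -1 is a root.
Factor out (μ + 1): p(μ) = (μ + 1)·(μ^2 - 21μ + 110).
The quadratic factors as (μ - 10)·(μ - 11).
Eigenvalues: -1, 10, 11.

-1, 10, 11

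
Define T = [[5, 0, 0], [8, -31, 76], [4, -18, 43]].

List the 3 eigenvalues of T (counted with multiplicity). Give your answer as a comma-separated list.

The characteristic polynomial is p(r) = det(rI - T).
Expanding the 3×3 determinant: p(r) = r^3 - 17r^2 + 95r - 175.
Since p(5) = 0, r = 5 is a root.
Factor out (r - 5): p(r) = (r - 5)·(r^2 - 12r + 35).
The quadratic factors as (r - 5)·(r - 7).
Eigenvalues: 5, 5, 7.

5, 5, 7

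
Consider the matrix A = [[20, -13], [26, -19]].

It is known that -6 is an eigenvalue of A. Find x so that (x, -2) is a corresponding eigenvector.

-1

We need (A + 6I)v = 0.
A + 6I = [[26, -13], [26, -13]].
Row 1: (26)·x + (-13)·-2 = 0
Row 2: (26)·x + (-13)·-2 = 0
Solving gives x = -1.
Check: A·(-1, -2) = (6, 12) = -6·(-1, -2).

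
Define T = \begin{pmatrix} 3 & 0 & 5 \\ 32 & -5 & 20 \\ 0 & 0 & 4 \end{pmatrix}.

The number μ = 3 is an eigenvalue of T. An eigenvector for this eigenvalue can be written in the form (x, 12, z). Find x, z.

We need (T - 3I)v = 0.
T - 3I = [[0, 0, 5], [32, -8, 20], [0, 0, 1]].
Row 1: (0)·x + (0)·12 + (5)·z = 0
Row 2: (32)·x + (-8)·12 + (20)·z = 0
Row 3: (0)·x + (0)·12 + (1)·z = 0
Solving gives x = 3, z = 0.
Check: T·(3, 12, 0) = (9, 36, 0) = 3·(3, 12, 0).

3, 0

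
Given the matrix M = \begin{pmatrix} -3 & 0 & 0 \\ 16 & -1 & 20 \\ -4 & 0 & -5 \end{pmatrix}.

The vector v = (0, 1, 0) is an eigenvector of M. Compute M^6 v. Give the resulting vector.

(0, 1, 0)

First find the eigenvalue: Mv = (0, -1, 0) = -1·(0, 1, 0), so λ = -1.
Then M^6 v = λ^6·v = (-1)^6·(0, 1, 0) = 1·(0, 1, 0) = (0, 1, 0).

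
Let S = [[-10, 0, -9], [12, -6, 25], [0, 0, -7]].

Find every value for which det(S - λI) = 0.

-10, -7, -6

The characteristic polynomial is p(lambda) = det(lambda·I - S).
Cofactor expansion gives p(lambda) = lambda^3 + 23·lambda^2 + 172·lambda + 420.
Try lambda = -10: p(-10) = 0, so -10 is a root.
Dividing by (lambda + 10) leaves lambda^2 + 13·lambda + 42.
The quadratic factors as (lambda + 7)·(lambda + 6).
Eigenvalues: -10, -7, -6.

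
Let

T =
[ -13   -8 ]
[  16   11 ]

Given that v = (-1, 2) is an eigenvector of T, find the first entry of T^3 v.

First find the eigenvalue: Tv = (-3, 6) = 3·(-1, 2), so λ = 3.
Then T^3 v = λ^3·v = 3^3·(-1, 2) = 27·(-1, 2) = (-27, 54).

-27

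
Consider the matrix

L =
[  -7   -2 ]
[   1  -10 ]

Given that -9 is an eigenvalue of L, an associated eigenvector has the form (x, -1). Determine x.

-1

We need (L + 9I)v = 0.
L + 9I = [[2, -2], [1, -1]].
Row 1: (2)·x + (-2)·-1 = 0
Row 2: (1)·x + (-1)·-1 = 0
Solving gives x = -1.
Check: L·(-1, -1) = (9, 9) = -9·(-1, -1).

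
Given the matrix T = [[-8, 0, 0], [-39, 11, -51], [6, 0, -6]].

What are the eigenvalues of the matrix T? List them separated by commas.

Set up det(lambda·I - T) = 0.
Expanding along the first row, p(lambda) = lambda^3 + 3·lambda^2 - 106·lambda - 528.
Try lambda = -8: p(-8) = 0, so -8 is a root.
Factor out (lambda + 8): p(lambda) = (lambda + 8)·(lambda^2 - 5·lambda - 66).
The quadratic factors as (lambda + 6)·(lambda - 11).
Eigenvalues: -8, -6, 11.

-8, -6, 11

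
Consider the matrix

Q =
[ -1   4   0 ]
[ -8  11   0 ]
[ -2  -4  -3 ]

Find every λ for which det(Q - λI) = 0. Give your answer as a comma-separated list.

-3, 3, 7

Compute the characteristic polynomial p(lambda) = det(lambda·I - Q).
Expanding along the first row, p(lambda) = lambda^3 - 7·lambda^2 - 9·lambda + 63.
Rational-root test: lambda = 7 gives p(7) = 0.
Dividing by (lambda - 7) leaves lambda^2 - 9.
The quadratic factors as (lambda + 3)·(lambda - 3).
Eigenvalues: -3, 3, 7.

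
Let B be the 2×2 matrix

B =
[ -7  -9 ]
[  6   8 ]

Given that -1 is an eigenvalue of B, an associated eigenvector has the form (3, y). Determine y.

-2

We need (B + 1I)v = 0.
B + 1I = [[-6, -9], [6, 9]].
Row 1: (-6)·3 + (-9)·y = 0
Row 2: (6)·3 + (9)·y = 0
Solving gives y = -2.
Check: B·(3, -2) = (-3, 2) = -1·(3, -2).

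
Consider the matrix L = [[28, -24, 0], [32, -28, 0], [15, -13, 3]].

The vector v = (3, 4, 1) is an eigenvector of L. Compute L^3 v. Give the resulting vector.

(-192, -256, -64)

First find the eigenvalue: Lv = (-12, -16, -4) = -4·(3, 4, 1), so λ = -4.
Then L^3 v = λ^3·v = (-4)^3·(3, 4, 1) = -64·(3, 4, 1) = (-192, -256, -64).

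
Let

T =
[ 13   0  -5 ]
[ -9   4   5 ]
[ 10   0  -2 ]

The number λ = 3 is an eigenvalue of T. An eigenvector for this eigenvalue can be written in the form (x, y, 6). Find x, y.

3, -3

We need (T - 3I)v = 0.
T - 3I = [[10, 0, -5], [-9, 1, 5], [10, 0, -5]].
Row 1: (10)·x + (0)·y + (-5)·6 = 0
Row 2: (-9)·x + (1)·y + (5)·6 = 0
Row 3: (10)·x + (0)·y + (-5)·6 = 0
Solving gives x = 3, y = -3.
Check: T·(3, -3, 6) = (9, -9, 18) = 3·(3, -3, 6).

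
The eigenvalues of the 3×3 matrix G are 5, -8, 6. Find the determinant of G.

-240

det(G) is the product of the eigenvalues: (5) · (-8) · (6) = -240.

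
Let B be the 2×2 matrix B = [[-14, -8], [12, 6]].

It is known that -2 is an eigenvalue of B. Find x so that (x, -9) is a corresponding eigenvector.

6

We need (B + 2I)v = 0.
B + 2I = [[-12, -8], [12, 8]].
Row 1: (-12)·x + (-8)·-9 = 0
Row 2: (12)·x + (8)·-9 = 0
Solving gives x = 6.
Check: B·(6, -9) = (-12, 18) = -2·(6, -9).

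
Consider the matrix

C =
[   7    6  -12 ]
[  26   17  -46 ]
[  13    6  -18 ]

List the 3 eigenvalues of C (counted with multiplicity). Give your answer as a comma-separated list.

The characteristic polynomial is p(t) = det(tI - C).
Cofactor expansion gives p(t) = t^3 - 6t^2 - 37t + 210.
Rational-root test: t = 5 gives p(5) = 0.
Factor out (t - 5): p(t) = (t - 5)·(t^2 - t - 42).
The quadratic factors as (t + 6)·(t - 7).
Eigenvalues: -6, 5, 7.

-6, 5, 7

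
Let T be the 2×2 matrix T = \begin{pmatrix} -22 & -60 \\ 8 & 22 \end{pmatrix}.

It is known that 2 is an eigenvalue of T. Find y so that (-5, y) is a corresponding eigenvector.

We need (T - 2I)v = 0.
T - 2I = [[-24, -60], [8, 20]].
Row 1: (-24)·-5 + (-60)·y = 0
Row 2: (8)·-5 + (20)·y = 0
Solving gives y = 2.
Check: T·(-5, 2) = (-10, 4) = 2·(-5, 2).

2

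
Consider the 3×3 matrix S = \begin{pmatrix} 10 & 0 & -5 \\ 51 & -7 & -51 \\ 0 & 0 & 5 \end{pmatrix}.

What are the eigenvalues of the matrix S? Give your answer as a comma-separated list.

Compute the characteristic polynomial p(t) = det(tI - S).
Expanding the 3×3 determinant: p(t) = t^3 - 8t^2 - 55t + 350.
Try t = 5: p(5) = 0, so 5 is a root.
Dividing by (t - 5) leaves t^2 - 3t - 70.
The quadratic factors as (t + 7)·(t - 10).
Eigenvalues: -7, 5, 10.

-7, 5, 10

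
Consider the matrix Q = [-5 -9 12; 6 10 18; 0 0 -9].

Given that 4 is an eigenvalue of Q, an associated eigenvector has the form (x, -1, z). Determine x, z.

We need (Q - 4I)v = 0.
Q - 4I = [[-9, -9, 12], [6, 6, 18], [0, 0, -13]].
Row 1: (-9)·x + (-9)·-1 + (12)·z = 0
Row 2: (6)·x + (6)·-1 + (18)·z = 0
Row 3: (0)·x + (0)·-1 + (-13)·z = 0
Solving gives x = 1, z = 0.
Check: Q·(1, -1, 0) = (4, -4, 0) = 4·(1, -1, 0).

1, 0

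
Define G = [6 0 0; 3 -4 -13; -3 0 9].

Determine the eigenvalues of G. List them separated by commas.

Set up det(λI - G) = 0.
Expanding along the first row, p(λ) = λ^3 - 11λ^2 - 6λ + 216.
Rational-root test: λ = 9 gives p(9) = 0.
Dividing by (λ - 9) leaves λ^2 - 2λ - 24.
The quadratic factors as (λ + 4)·(λ - 6).
Eigenvalues: -4, 6, 9.

-4, 6, 9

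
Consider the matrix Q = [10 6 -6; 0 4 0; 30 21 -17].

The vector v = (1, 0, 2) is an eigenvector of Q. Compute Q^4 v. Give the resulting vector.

First find the eigenvalue: Qv = (-2, 0, -4) = -2·(1, 0, 2), so λ = -2.
Then Q^4 v = λ^4·v = (-2)^4·(1, 0, 2) = 16·(1, 0, 2) = (16, 0, 32).

(16, 0, 32)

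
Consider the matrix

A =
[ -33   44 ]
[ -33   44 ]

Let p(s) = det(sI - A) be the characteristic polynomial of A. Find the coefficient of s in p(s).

The coefficient of s of det(sI - A) is −trace(A).
trace(A) = (-33) + (44) = 11, so the coefficient is -11.

-11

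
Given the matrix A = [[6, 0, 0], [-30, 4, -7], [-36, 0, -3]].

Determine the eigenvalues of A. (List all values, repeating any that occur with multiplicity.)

-3, 4, 6

Compute the characteristic polynomial p(t) = det(tI - A).
Expanding the 3×3 determinant: p(t) = t^3 - 7t^2 - 6t + 72.
Try t = 6: p(6) = 0, so 6 is a root.
Factor out (t - 6): p(t) = (t - 6)·(t^2 - t - 12).
The quadratic factors as (t + 3)·(t - 4).
Eigenvalues: -3, 4, 6.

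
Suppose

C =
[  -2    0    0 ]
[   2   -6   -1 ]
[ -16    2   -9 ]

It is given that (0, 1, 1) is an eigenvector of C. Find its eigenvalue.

Compute Cv: C·(0, 1, 1) = (0, -7, -7).
Since Cv = λv, compare component 2: -7 = λ·1, so λ = -7.

-7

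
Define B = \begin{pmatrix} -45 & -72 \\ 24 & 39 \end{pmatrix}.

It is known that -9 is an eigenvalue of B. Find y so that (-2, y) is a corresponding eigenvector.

1

We need (B + 9I)v = 0.
B + 9I = [[-36, -72], [24, 48]].
Row 1: (-36)·-2 + (-72)·y = 0
Row 2: (24)·-2 + (48)·y = 0
Solving gives y = 1.
Check: B·(-2, 1) = (18, -9) = -9·(-2, 1).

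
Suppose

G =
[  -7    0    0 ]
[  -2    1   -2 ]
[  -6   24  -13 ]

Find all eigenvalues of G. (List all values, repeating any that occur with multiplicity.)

The characteristic polynomial is p(μ) = det(μI - G).
Cofactor expansion gives p(μ) = μ^3 + 19μ^2 + 119μ + 245.
Rational-root test: μ = -5 gives p(-5) = 0.
Dividing by (μ + 5) leaves μ^2 + 14μ + 49.
The quadratic factor is (μ + 7)^2.
Eigenvalues: -7, -7, -5.

-7, -7, -5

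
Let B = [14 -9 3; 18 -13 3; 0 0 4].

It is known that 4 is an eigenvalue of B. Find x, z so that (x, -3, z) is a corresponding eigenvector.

We need (B - 4I)v = 0.
B - 4I = [[10, -9, 3], [18, -17, 3], [0, 0, 0]].
Row 1: (10)·x + (-9)·-3 + (3)·z = 0
Row 2: (18)·x + (-17)·-3 + (3)·z = 0
Row 3: (0)·x + (0)·-3 + (0)·z = 0
Solving gives x = -3, z = 1.
Check: B·(-3, -3, 1) = (-12, -12, 4) = 4·(-3, -3, 1).

-3, 1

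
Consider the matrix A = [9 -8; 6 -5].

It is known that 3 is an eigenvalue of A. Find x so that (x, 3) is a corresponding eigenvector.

We need (A - 3I)v = 0.
A - 3I = [[6, -8], [6, -8]].
Row 1: (6)·x + (-8)·3 = 0
Row 2: (6)·x + (-8)·3 = 0
Solving gives x = 4.
Check: A·(4, 3) = (12, 9) = 3·(4, 3).

4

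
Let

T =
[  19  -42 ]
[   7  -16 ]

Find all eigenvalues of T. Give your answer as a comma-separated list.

-2, 5

det(T - μI) = (19 - μ)(-16 - μ) - (-42)·(7) = μ^2 - 3μ - 10.
This factors as (μ + 2)·(μ - 5) = 0.
Eigenvalues: -2, 5.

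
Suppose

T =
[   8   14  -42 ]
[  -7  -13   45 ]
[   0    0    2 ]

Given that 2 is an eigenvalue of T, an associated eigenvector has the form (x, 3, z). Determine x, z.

We need (T - 2I)v = 0.
T - 2I = [[6, 14, -42], [-7, -15, 45], [0, 0, 0]].
Row 1: (6)·x + (14)·3 + (-42)·z = 0
Row 2: (-7)·x + (-15)·3 + (45)·z = 0
Row 3: (0)·x + (0)·3 + (0)·z = 0
Solving gives x = 0, z = 1.
Check: T·(0, 3, 1) = (0, 6, 2) = 2·(0, 3, 1).

0, 1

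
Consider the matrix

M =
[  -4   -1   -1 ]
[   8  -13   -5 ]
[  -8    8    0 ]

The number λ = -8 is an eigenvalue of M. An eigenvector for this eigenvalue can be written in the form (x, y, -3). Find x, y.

We need (M + 8I)v = 0.
M + 8I = [[4, -1, -1], [8, -5, -5], [-8, 8, 8]].
Row 1: (4)·x + (-1)·y + (-1)·-3 = 0
Row 2: (8)·x + (-5)·y + (-5)·-3 = 0
Row 3: (-8)·x + (8)·y + (8)·-3 = 0
Solving gives x = 0, y = 3.
Check: M·(0, 3, -3) = (0, -24, 24) = -8·(0, 3, -3).

0, 3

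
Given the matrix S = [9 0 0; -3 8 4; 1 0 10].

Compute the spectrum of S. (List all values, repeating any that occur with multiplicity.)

8, 9, 10

Compute the characteristic polynomial p(μ) = det(μI - S).
Expanding the 3×3 determinant: p(μ) = μ^3 - 27μ^2 + 242μ - 720.
Try μ = 8: p(8) = 0, so 8 is a root.
Dividing by (μ - 8) leaves μ^2 - 19μ + 90.
The quadratic factors as (μ - 9)·(μ - 10).
Eigenvalues: 8, 9, 10.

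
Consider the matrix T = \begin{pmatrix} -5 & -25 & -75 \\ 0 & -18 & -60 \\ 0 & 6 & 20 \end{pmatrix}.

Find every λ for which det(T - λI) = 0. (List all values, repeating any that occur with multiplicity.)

-5, 0, 2

The characteristic polynomial is p(t) = det(tI - T).
Cofactor expansion gives p(t) = t^3 + 3t^2 - 10t.
Rational-root test: t = -5 gives p(-5) = 0.
Dividing by (t + 5) leaves t^2 - 2t.
The quadratic factors as t·(t - 2).
Eigenvalues: -5, 0, 2.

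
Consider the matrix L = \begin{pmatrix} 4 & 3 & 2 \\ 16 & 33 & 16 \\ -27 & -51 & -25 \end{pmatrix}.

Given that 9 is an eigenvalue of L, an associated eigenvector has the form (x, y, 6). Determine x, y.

We need (L - 9I)v = 0.
L - 9I = [[-5, 3, 2], [16, 24, 16], [-27, -51, -34]].
Row 1: (-5)·x + (3)·y + (2)·6 = 0
Row 2: (16)·x + (24)·y + (16)·6 = 0
Row 3: (-27)·x + (-51)·y + (-34)·6 = 0
Solving gives x = 0, y = -4.
Check: L·(0, -4, 6) = (0, -36, 54) = 9·(0, -4, 6).

0, -4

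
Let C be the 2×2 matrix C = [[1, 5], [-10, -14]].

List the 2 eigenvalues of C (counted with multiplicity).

-9, -4

det(C - λI) = (1 - λ)(-14 - λ) - (5)·(-10) = λ^2 + 13λ + 36.
This factors as (λ + 9)·(λ + 4) = 0.
Eigenvalues: -9, -4.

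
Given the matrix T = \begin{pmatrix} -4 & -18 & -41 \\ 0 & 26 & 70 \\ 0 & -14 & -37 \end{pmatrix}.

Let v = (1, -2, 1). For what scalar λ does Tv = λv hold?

Compute Tv: T·(1, -2, 1) = (-9, 18, -9).
Since Tv = λv, compare component 1: -9 = λ·1, so λ = -9.

-9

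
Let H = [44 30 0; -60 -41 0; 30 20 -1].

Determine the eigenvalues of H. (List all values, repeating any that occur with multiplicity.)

-1, -1, 4

The characteristic polynomial is p(s) = det(sI - H).
Expanding along the first row, p(s) = s^3 - 2s^2 - 7s - 4.
Try s = -1: p(-1) = 0, so -1 is a root.
Dividing by (s + 1) leaves s^2 - 3s - 4.
The quadratic factors as (s + 1)·(s - 4).
Eigenvalues: -1, -1, 4.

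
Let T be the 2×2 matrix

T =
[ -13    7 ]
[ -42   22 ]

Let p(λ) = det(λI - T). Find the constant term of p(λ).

8

p(λ) = λ^2 - 9λ + 8.
The constant term is 8.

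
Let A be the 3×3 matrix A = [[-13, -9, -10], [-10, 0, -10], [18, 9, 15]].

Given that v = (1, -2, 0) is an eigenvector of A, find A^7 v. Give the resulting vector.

(78125, -156250, 0)

First find the eigenvalue: Av = (5, -10, 0) = 5·(1, -2, 0), so λ = 5.
Then A^7 v = λ^7·v = 5^7·(1, -2, 0) = 78125·(1, -2, 0) = (78125, -156250, 0).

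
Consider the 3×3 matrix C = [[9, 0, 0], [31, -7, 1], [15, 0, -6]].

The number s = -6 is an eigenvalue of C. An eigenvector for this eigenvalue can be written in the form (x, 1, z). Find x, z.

0, 1

We need (C + 6I)v = 0.
C + 6I = [[15, 0, 0], [31, -1, 1], [15, 0, 0]].
Row 1: (15)·x + (0)·1 + (0)·z = 0
Row 2: (31)·x + (-1)·1 + (1)·z = 0
Row 3: (15)·x + (0)·1 + (0)·z = 0
Solving gives x = 0, z = 1.
Check: C·(0, 1, 1) = (0, -6, -6) = -6·(0, 1, 1).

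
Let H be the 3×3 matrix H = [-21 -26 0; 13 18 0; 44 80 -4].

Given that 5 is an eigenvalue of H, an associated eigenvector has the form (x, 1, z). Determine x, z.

We need (H - 5I)v = 0.
H - 5I = [[-26, -26, 0], [13, 13, 0], [44, 80, -9]].
Row 1: (-26)·x + (-26)·1 + (0)·z = 0
Row 2: (13)·x + (13)·1 + (0)·z = 0
Row 3: (44)·x + (80)·1 + (-9)·z = 0
Solving gives x = -1, z = 4.
Check: H·(-1, 1, 4) = (-5, 5, 20) = 5·(-1, 1, 4).

-1, 4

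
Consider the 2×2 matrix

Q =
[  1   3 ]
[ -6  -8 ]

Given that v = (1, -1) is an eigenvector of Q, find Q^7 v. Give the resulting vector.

(-128, 128)

First find the eigenvalue: Qv = (-2, 2) = -2·(1, -1), so λ = -2.
Then Q^7 v = λ^7·v = (-2)^7·(1, -1) = -128·(1, -1) = (-128, 128).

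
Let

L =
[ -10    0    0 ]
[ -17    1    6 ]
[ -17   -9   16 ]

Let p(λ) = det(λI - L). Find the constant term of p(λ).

700

p(λ) = λ^3 - 7λ^2 - 100λ + 700.
The constant term is 700.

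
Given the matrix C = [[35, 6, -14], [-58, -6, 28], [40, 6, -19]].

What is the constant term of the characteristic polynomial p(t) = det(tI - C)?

p(0) = det(0·I − C) = det(−C) = (−1)^3·det(C).
det(C) = -270, so p(0) = 270.

270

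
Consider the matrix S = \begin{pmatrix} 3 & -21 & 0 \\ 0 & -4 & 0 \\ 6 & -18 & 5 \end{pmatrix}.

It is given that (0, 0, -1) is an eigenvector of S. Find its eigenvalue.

5

Compute Sv: S·(0, 0, -1) = (0, 0, -5).
Since Sv = λv, compare component 3: -5 = λ·-1, so λ = 5.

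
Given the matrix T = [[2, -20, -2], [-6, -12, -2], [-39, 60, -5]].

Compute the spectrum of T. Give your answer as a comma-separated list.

Compute the characteristic polynomial p(r) = det(rI - T).
Expanding the 3×3 determinant: p(r) = r^3 + 15r^2 - 52r - 1056.
Try r = -11: p(-11) = 0, so -11 is a root.
Dividing by (r + 11) leaves r^2 + 4r - 96.
The quadratic factors as (r + 12)·(r - 8).
Eigenvalues: -12, -11, 8.

-12, -11, 8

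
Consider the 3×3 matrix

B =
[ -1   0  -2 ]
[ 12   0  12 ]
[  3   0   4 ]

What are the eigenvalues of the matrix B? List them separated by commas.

Compute the characteristic polynomial p(lambda) = det(lambda·I - B).
Expanding along the first row, p(lambda) = lambda^3 - 3·lambda^2 + 2·lambda.
Since p(1) = 0, lambda = 1 is a root.
Factor out (lambda - 1): p(lambda) = (lambda - 1)·(lambda^2 - 2·lambda).
The quadratic factors as lambda·(lambda - 2).
Eigenvalues: 0, 1, 2.

0, 1, 2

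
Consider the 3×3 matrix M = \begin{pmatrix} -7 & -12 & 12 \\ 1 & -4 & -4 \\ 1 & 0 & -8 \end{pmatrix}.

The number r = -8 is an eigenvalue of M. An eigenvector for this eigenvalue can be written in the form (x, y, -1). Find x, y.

0, -1

We need (M + 8I)v = 0.
M + 8I = [[1, -12, 12], [1, 4, -4], [1, 0, 0]].
Row 1: (1)·x + (-12)·y + (12)·-1 = 0
Row 2: (1)·x + (4)·y + (-4)·-1 = 0
Row 3: (1)·x + (0)·y + (0)·-1 = 0
Solving gives x = 0, y = -1.
Check: M·(0, -1, -1) = (0, 8, 8) = -8·(0, -1, -1).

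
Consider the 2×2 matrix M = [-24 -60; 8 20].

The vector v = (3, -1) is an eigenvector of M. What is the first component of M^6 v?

First find the eigenvalue: Mv = (-12, 4) = -4·(3, -1), so λ = -4.
Then M^6 v = λ^6·v = (-4)^6·(3, -1) = 4096·(3, -1) = (12288, -4096).

12288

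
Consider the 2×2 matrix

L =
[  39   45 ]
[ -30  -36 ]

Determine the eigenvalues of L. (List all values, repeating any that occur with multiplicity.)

-6, 9

det(L - λI) = (39 - λ)(-36 - λ) - (45)·(-30) = λ^2 - 3λ - 54.
This factors as (λ + 6)·(λ - 9) = 0.
Eigenvalues: -6, 9.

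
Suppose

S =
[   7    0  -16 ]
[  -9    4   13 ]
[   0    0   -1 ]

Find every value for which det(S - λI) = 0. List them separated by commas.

-1, 4, 7

The characteristic polynomial is p(λ) = det(λI - S).
Expanding along the first row, p(λ) = λ^3 - 10λ^2 + 17λ + 28.
Rational-root test: λ = 7 gives p(7) = 0.
Factor out (λ - 7): p(λ) = (λ - 7)·(λ^2 - 3λ - 4).
The quadratic factors as (λ + 1)·(λ - 4).
Eigenvalues: -1, 4, 7.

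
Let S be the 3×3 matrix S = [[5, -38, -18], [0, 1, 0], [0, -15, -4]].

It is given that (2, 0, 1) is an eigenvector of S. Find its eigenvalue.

-4

Compute Sv: S·(2, 0, 1) = (-8, 0, -4).
Since Sv = λv, compare component 1: -8 = λ·2, so λ = -4.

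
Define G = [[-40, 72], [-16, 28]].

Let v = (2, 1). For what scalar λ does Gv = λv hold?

-4

Compute Gv: G·(2, 1) = (-8, -4).
Since Gv = λv, compare component 1: -8 = λ·2, so λ = -4.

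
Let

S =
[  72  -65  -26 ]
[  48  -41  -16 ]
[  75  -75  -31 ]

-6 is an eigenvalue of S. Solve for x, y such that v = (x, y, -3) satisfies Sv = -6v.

We need (S + 6I)v = 0.
S + 6I = [[78, -65, -26], [48, -35, -16], [75, -75, -25]].
Row 1: (78)·x + (-65)·y + (-26)·-3 = 0
Row 2: (48)·x + (-35)·y + (-16)·-3 = 0
Row 3: (75)·x + (-75)·y + (-25)·-3 = 0
Solving gives x = -1, y = 0.
Check: S·(-1, 0, -3) = (6, 0, 18) = -6·(-1, 0, -3).

-1, 0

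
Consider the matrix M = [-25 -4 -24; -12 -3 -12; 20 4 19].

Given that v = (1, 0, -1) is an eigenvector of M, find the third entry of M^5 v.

First find the eigenvalue: Mv = (-1, 0, 1) = -1·(1, 0, -1), so λ = -1.
Then M^5 v = λ^5·v = (-1)^5·(1, 0, -1) = -1·(1, 0, -1) = (-1, 0, 1).

1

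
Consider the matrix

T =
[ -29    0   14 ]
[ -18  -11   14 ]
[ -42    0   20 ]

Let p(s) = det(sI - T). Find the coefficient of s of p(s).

107

p(s) = s^3 + 20s^2 + 107s + 88.
The coefficient of s is 107.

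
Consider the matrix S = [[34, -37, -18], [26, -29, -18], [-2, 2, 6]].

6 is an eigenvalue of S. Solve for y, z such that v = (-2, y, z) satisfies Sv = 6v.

We need (S - 6I)v = 0.
S - 6I = [[28, -37, -18], [26, -35, -18], [-2, 2, 0]].
Row 1: (28)·-2 + (-37)·y + (-18)·z = 0
Row 2: (26)·-2 + (-35)·y + (-18)·z = 0
Row 3: (-2)·-2 + (2)·y + (0)·z = 0
Solving gives y = -2, z = 1.
Check: S·(-2, -2, 1) = (-12, -12, 6) = 6·(-2, -2, 1).

-2, 1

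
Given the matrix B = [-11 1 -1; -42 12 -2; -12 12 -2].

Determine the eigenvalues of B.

-6, -5, 10

The characteristic polynomial is p(lambda) = det(lambda·I - B).
Expanding the 3×3 determinant: p(lambda) = lambda^3 + lambda^2 - 80·lambda - 300.
Rational-root test: lambda = 10 gives p(10) = 0.
Dividing by (lambda - 10) leaves lambda^2 + 11·lambda + 30.
The quadratic factors as (lambda + 6)·(lambda + 5).
Eigenvalues: -6, -5, 10.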